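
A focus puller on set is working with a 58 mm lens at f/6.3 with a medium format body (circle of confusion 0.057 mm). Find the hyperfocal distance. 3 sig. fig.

9.43 m

Hyperfocal distance H = f²/(N·c) + f = 58²/(6.3 × 0.057) + 58 = 3364/0.3591 + 58 ≈ 9425.9 mm ≈ 9.43 m.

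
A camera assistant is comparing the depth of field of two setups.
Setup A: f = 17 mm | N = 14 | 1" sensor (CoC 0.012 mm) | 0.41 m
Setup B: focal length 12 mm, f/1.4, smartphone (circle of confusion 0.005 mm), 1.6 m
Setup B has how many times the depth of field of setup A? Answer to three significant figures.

Setup A: H = 17²/(14×0.012) + 17 ≈ 1737.2 mm; DoF = Df − Dn = 531.40 − 333.75 ≈ 197.65 mm.
Setup B: H = 12²/(1.4×0.005) + 12 ≈ 20583.4 mm; DoF = Df − Dn = 1733.84 − 1485.34 ≈ 248.50 mm.
Ratio = 248.50 / 197.65 ≈ 1.26.

1.26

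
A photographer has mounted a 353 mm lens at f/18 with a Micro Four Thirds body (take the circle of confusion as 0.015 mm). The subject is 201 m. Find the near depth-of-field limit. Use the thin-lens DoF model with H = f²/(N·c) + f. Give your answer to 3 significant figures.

140 m

Hyperfocal distance H = f²/(N·c) + f = 353²/(18 × 0.015) + 353 = 124609/0.27 + 353 ≈ 461867.8 mm ≈ 461.9 m.
Near limit Dn = s·(H − f)/(H + s − 2f) = 201000 × (461867.8 − 353) / (461867.8 + 201000 − 2 × 353) = 201000 × 461514.8 / 662161.8 ≈ 140093 mm ≈ 140 m.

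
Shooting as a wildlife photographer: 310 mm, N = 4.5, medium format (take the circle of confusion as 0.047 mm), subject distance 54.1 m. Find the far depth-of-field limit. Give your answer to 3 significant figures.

Hyperfocal distance H = f²/(N·c) + f = 310²/(4.5 × 0.047) + 310 = 96100/0.2115 + 310 ≈ 454683.5 mm ≈ 454.7 m.
Far limit Df = s·(H − f)/(H − s) = 54100 × (454683.5 − 310) / (454683.5 − 54100) = 54100 × 454373.5 / 400583.5 ≈ 61365 mm ≈ 61.4 m.

61.4 m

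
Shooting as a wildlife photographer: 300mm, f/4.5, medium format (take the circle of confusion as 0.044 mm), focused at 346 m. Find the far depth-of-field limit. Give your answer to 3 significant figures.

1440 m

Hyperfocal distance H = f²/(N·c) + f = 300²/(4.5 × 0.044) + 300 = 90000/0.198 + 300 ≈ 454845.5 mm ≈ 454.8 m.
Far limit Df = s·(H − f)/(H − s) = 346000 × (454845.5 − 300) / (454845.5 − 346000) = 346000 × 454545.5 / 108845.5 ≈ 1444918 mm ≈ 1440 m.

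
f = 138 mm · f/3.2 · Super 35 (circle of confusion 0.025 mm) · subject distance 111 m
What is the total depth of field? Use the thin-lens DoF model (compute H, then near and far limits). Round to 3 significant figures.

132 m

Hyperfocal distance H = f²/(N·c) + f = 138²/(3.2 × 0.025) + 138 = 19044/0.08 + 138 ≈ 238188.0 mm ≈ 238.2 m.
Near limit Dn = s·(H − f)/(H + s − 2f) = 111000 × (238188.0 − 138) / (238188.0 + 111000 − 2 × 138) = 111000 × 238050.0 / 348912.0 ≈ 75731 mm.
Far limit Df = s·(H − f)/(H − s) = 111000 × (238188.0 − 138) / (238188.0 − 111000) = 111000 × 238050.0 / 127188.0 ≈ 207752 mm.
Depth of field = Df − Dn = 207752 − 75731 ≈ 132021 mm ≈ 132 m.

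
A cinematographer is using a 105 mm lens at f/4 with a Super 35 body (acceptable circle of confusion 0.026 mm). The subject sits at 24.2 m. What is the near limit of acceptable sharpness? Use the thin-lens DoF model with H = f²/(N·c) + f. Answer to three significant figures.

Hyperfocal distance H = f²/(N·c) + f = 105²/(4 × 0.026) + 105 = 11025/0.104 + 105 ≈ 106114.6 mm ≈ 106.1 m.
Near limit Dn = s·(H − f)/(H + s − 2f) = 24200 × (106114.6 − 105) / (106114.6 + 24200 − 2 × 105) = 24200 × 106009.6 / 130104.6 ≈ 19718 mm ≈ 19.7 m.

19.7 m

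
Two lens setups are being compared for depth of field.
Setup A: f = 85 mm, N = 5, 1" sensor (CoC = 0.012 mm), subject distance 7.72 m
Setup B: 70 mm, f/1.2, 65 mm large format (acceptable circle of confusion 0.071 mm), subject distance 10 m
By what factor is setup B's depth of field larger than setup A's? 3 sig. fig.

3.62

Setup A: H = 85²/(5×0.012) + 85 ≈ 120501.7 mm; DoF = Df − Dn = 8242.62 − 7259.70 ≈ 982.92 mm.
Setup B: H = 70²/(1.2×0.071) + 70 ≈ 57581.7 mm; DoF = Df − Dn = 12086.9 − 8527.6 ≈ 3559.3 mm.
Ratio = 3559.3 / 982.92 ≈ 3.62.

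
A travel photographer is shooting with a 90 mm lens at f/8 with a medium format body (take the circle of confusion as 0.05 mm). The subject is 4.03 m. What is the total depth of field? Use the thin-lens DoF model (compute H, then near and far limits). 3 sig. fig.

1.63 m

Hyperfocal distance H = f²/(N·c) + f = 90²/(8 × 0.05) + 90 = 8100/0.4 + 90 ≈ 20340.0 mm ≈ 20.34 m.
Near limit Dn = s·(H − f)/(H + s − 2f) = 4030 × (20340.0 − 90) / (20340.0 + 4030 − 2 × 90) = 4030 × 20250.0 / 24190.0 ≈ 3373.6 mm.
Far limit Df = s·(H − f)/(H − s) = 4030 × (20340.0 − 90) / (20340.0 − 4030) = 4030 × 20250.0 / 16310.0 ≈ 5003.5 mm.
Depth of field = Df − Dn = 5003.5 − 3373.6 ≈ 1629.9 mm ≈ 1.63 m.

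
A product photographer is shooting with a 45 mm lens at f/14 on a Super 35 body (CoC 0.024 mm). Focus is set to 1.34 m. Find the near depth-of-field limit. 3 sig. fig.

1.10 m

Hyperfocal distance H = f²/(N·c) + f = 45²/(14 × 0.024) + 45 = 2025/0.336 + 45 ≈ 6071.8 mm ≈ 6.072 m.
Near limit Dn = s·(H − f)/(H + s − 2f) = 1340 × (6071.8 − 45) / (6071.8 + 1340 − 2 × 45) = 1340 × 6026.8 / 7321.8 ≈ 1103.0 mm ≈ 1.10 m.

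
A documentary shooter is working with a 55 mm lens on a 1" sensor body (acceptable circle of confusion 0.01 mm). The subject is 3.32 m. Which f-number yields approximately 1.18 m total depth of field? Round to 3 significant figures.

f/16

Write h = H − f = f²/(N·c). The thin-lens limits are Dn = s·h/(h + (s−f)) and Df = s·h/(h − (s−f)), so DoF = Df − Dn = 2·s·(s−f)·h / (h² − (s−f)²).
That is a quadratic in h: DoF·h² − 2·s·(s−f)·h − DoF·(s−f)² = 0 ⇒ h = (s−f)·(s + √(s² + DoF²)) / DoF = 3265 × (3320 + √(3320² + 1180²)) / 1180 = 3265 × (3320 + 3523.46) / 1180 ≈ 18936 mm.
Then N = f²/(c·h) = 55² / (0.01 × 18936) = 3025 / 189.36 ≈ 16.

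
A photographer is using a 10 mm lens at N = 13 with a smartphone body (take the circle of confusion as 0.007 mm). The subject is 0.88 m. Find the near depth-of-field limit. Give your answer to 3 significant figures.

Hyperfocal distance H = f²/(N·c) + f = 10²/(13 × 0.007) + 10 = 100/0.091 + 10 ≈ 1108.9 mm ≈ 1.109 m.
Near limit Dn = s·(H − f)/(H + s − 2f) = 880 × (1108.9 − 10) / (1108.9 + 880 − 2 × 10) = 880 × 1098.9 / 1968.9 ≈ 491.15 mm.

491 mm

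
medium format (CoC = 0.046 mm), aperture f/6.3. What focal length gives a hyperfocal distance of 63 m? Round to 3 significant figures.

From H = f²/(N·c) + f, with f ≪ H: f ≈ √(H·N·c) = √(63000 × 6.3 × 0.046) = √18257 ≈ 135.1 mm.
The +f correction barely moves this — solving exactly, f² + N·c·f − N·c·H = 0 ⇒ f = (−N·c + √((N·c)² + 4·N·c·H))/2 = (−0.2898 + √73030)/2 ≈ 134.98 mm, so f ≈ 135 mm.

135 mm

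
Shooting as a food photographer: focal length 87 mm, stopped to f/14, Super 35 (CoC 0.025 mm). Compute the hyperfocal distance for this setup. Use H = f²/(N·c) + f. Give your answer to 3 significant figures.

Hyperfocal distance H = f²/(N·c) + f = 87²/(14 × 0.025) + 87 = 7569/0.35 + 87 ≈ 21712.7 mm ≈ 21.7 m.

21.7 m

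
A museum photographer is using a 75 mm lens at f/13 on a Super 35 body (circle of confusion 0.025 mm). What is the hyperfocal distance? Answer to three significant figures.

17.4 m

Hyperfocal distance H = f²/(N·c) + f = 75²/(13 × 0.025) + 75 = 5625/0.325 + 75 ≈ 17382.7 mm ≈ 17.4 m.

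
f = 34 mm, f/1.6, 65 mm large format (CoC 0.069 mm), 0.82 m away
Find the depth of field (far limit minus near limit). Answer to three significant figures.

Hyperfocal distance H = f²/(N·c) + f = 34²/(1.6 × 0.069) + 34 = 1156/0.1104 + 34 ≈ 10505.0 mm ≈ 10.51 m.
Near limit Dn = s·(H − f)/(H + s − 2f) = 820 × (10505.0 − 34) / (10505.0 + 820 − 2 × 34) = 820 × 10471.0 / 11257.0 ≈ 762.75 mm.
Far limit Df = s·(H − f)/(H − s) = 820 × (10505.0 − 34) / (10505.0 − 820) = 820 × 10471.0 / 9685.0 ≈ 886.55 mm.
Depth of field = Df − Dn = 886.55 − 762.75 ≈ 123.80 mm.

124 mm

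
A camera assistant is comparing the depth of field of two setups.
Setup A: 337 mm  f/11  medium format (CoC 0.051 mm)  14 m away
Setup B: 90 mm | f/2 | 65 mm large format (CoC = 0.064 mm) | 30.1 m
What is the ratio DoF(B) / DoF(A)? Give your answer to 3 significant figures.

19.4

Setup A: H = 337²/(11×0.051) + 337 ≈ 202777.3 mm; DoF = Df − Dn = 15013.3 − 13114.9 ≈ 1898.4 mm.
Setup B: H = 90²/(2×0.064) + 90 ≈ 63371.2 mm; DoF = Df − Dn = 57250 − 20417 ≈ 36833 mm.
Ratio = 36833 / 1898.4 ≈ 19.4.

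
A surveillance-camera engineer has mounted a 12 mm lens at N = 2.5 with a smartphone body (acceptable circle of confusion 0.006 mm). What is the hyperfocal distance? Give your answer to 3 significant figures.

9.61 m

Hyperfocal distance H = f²/(N·c) + f = 12²/(2.5 × 0.006) + 12 = 144/0.015 + 12 ≈ 9612.0 mm ≈ 9.61 m.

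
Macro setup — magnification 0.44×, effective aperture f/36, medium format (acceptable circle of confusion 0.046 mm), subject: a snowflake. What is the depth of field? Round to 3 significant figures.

17.1 mm

At magnification m, DoF ≈ 2·N_eff·c/m² = 2 × 36 × 0.046 / 0.44² = 3.312 / 0.1936 ≈ 17.1 mm.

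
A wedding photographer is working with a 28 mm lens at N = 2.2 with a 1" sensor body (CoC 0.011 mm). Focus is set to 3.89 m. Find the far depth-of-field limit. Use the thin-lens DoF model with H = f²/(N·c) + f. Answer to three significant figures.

4.42 m

Hyperfocal distance H = f²/(N·c) + f = 28²/(2.2 × 0.011) + 28 = 784/0.0242 + 28 ≈ 32424.7 mm ≈ 32.42 m.
Far limit Df = s·(H − f)/(H − s) = 3890 × (32424.7 − 28) / (32424.7 − 3890) = 3890 × 32396.7 / 28534.7 ≈ 4416.5 mm ≈ 4.42 m.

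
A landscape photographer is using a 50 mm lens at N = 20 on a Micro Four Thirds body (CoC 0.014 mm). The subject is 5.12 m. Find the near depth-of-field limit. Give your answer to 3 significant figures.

3.27 m

Hyperfocal distance H = f²/(N·c) + f = 50²/(20 × 0.014) + 50 = 2500/0.28 + 50 ≈ 8978.6 mm ≈ 8.979 m.
Near limit Dn = s·(H − f)/(H + s − 2f) = 5120 × (8978.6 − 50) / (8978.6 + 5120 − 2 × 50) = 5120 × 8928.6 / 13998.6 ≈ 3265.6 mm ≈ 3.27 m.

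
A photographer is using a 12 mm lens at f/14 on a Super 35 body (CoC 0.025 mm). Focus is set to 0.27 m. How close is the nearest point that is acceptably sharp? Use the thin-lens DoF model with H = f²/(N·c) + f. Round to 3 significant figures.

166 mm

Hyperfocal distance H = f²/(N·c) + f = 12²/(14 × 0.025) + 12 = 144/0.35 + 12 ≈ 423.4 mm ≈ 0.423 m.
Near limit Dn = s·(H − f)/(H + s − 2f) = 270 × (423.4 − 12) / (423.4 + 270 − 2 × 12) = 270 × 411.4 / 669.4 ≈ 165.94 mm.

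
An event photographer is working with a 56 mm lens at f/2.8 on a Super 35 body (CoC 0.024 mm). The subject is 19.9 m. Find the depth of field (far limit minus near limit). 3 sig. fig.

20.7 m

Hyperfocal distance H = f²/(N·c) + f = 56²/(2.8 × 0.024) + 56 = 3136/0.0672 + 56 ≈ 46722.7 mm ≈ 46.72 m.
Near limit Dn = s·(H − f)/(H + s − 2f) = 19900 × (46722.7 − 56) / (46722.7 + 19900 − 2 × 56) = 19900 × 46666.7 / 66510.7 ≈ 13963 mm.
Far limit Df = s·(H − f)/(H − s) = 19900 × (46722.7 − 56) / (46722.7 − 19900) = 19900 × 46666.7 / 26822.7 ≈ 34622 mm.
Depth of field = Df − Dn = 34622 − 13963 ≈ 20659 mm ≈ 20.7 m.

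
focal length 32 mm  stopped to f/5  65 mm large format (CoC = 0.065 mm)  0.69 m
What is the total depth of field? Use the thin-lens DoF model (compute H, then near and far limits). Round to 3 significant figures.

301 mm

Hyperfocal distance H = f²/(N·c) + f = 32²/(5 × 0.065) + 32 = 1024/0.325 + 32 ≈ 3182.8 mm ≈ 3.183 m.
Near limit Dn = s·(H − f)/(H + s − 2f) = 690 × (3182.8 − 32) / (3182.8 + 690 − 2 × 32) = 690 × 3150.8 / 3808.8 ≈ 570.80 mm.
Far limit Df = s·(H − f)/(H − s) = 690 × (3182.8 − 32) / (3182.8 − 690) = 690 × 3150.8 / 2492.8 ≈ 872.13 mm.
Depth of field = Df − Dn = 872.13 − 570.80 ≈ 301.33 mm.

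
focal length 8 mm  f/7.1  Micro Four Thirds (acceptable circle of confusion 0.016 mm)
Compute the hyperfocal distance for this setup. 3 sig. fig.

Hyperfocal distance H = f²/(N·c) + f = 8²/(7.1 × 0.016) + 8 = 64/0.1136 + 8 ≈ 571.4 mm ≈ 0.571 m.

0.571 m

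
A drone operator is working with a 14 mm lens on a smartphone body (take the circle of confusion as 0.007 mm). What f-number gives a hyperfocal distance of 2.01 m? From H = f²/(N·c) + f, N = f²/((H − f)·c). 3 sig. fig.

Rearrange H = f²/(N·c) + f for N: N = f² / ((H − f)·c).
N = 14² / ((2010 − 14) × 0.007) = 196 / 13.97 ≈ 14.

f/14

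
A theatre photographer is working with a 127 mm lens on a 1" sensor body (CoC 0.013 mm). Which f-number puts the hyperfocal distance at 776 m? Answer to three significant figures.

f/1.60

Rearrange H = f²/(N·c) + f for N: N = f² / ((H − f)·c).
N = 127² / ((776000 − 127) × 0.013) = 16129 / 10086 ≈ 1.60.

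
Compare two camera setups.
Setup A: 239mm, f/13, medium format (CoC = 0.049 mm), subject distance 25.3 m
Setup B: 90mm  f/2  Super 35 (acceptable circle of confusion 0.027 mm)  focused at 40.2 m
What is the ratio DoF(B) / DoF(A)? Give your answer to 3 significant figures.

1.51

Setup A: H = 239²/(13×0.049) + 239 ≈ 89910.9 mm; DoF = Df − Dn = 35113 − 19774 ≈ 15339 mm.
Setup B: H = 90²/(2×0.027) + 90 ≈ 150090.0 mm; DoF = Df − Dn = 54873 − 31718 ≈ 23155 mm.
Ratio = 23155 / 15339 ≈ 1.51.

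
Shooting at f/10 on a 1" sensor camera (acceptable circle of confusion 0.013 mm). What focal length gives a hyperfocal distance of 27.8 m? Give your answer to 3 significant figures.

From H = f²/(N·c) + f, with f ≪ H: f ≈ √(H·N·c) = √(27800 × 10 × 0.013) = √3614.0 ≈ 60.12 mm.
The +f correction barely moves this — solving exactly, f² + N·c·f − N·c·H = 0 ⇒ f = (−N·c + √((N·c)² + 4·N·c·H))/2 = (−0.13 + √14456)/2 ≈ 60.052 mm, so f ≈ 60.1 mm.

60.1 mm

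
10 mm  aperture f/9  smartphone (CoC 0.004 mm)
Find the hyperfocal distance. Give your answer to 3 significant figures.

2.79 m

Hyperfocal distance H = f²/(N·c) + f = 10²/(9 × 0.004) + 10 = 100/0.036 + 10 ≈ 2787.8 mm ≈ 2.79 m.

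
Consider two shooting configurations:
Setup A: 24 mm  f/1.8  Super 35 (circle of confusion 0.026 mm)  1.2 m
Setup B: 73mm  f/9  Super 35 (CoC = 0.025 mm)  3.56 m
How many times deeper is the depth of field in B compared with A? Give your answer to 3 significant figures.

4.63

Setup A: H = 24²/(1.8×0.026) + 24 ≈ 12331.7 mm; DoF = Df − Dn = 1326.77 − 1095.34 ≈ 231.43 mm.
Setup B: H = 73²/(9×0.025) + 73 ≈ 23757.4 mm; DoF = Df − Dn = 4174.6 − 3103.1 ≈ 1071.5 mm.
Ratio = 1071.5 / 231.43 ≈ 4.63.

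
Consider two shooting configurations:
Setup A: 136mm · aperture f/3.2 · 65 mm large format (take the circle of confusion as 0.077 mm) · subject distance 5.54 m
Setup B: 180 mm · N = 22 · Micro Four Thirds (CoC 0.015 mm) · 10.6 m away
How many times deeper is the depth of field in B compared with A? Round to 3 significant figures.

Setup A: H = 136²/(3.2×0.077) + 136 ≈ 75200.9 mm; DoF = Df − Dn = 5969.77 − 5167.95 ≈ 801.82 mm.
Setup B: H = 180²/(22×0.015) + 180 ≈ 98361.8 mm; DoF = Df − Dn = 11858.5 − 9583.0 ≈ 2275.5 mm.
Ratio = 2275.5 / 801.82 ≈ 2.84.

2.84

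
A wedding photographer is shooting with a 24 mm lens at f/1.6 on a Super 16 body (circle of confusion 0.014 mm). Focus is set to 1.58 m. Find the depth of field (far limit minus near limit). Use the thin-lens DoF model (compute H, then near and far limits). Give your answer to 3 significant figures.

Hyperfocal distance H = f²/(N·c) + f = 24²/(1.6 × 0.014) + 24 = 576/0.0224 + 24 ≈ 25738.3 mm ≈ 25.74 m.
Near limit Dn = s·(H − f)/(H + s − 2f) = 1580 × (25738.3 − 24) / (25738.3 + 1580 − 2 × 24) = 1580 × 25714.3 / 27270.3 ≈ 1489.85 mm.
Far limit Df = s·(H − f)/(H − s) = 1580 × (25738.3 − 24) / (25738.3 − 1580) = 1580 × 25714.3 / 24158.3 ≈ 1681.77 mm.
Depth of field = Df − Dn = 1681.77 − 1489.85 ≈ 191.92 mm.

192 mm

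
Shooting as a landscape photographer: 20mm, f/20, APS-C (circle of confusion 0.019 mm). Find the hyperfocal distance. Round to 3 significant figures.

Hyperfocal distance H = f²/(N·c) + f = 20²/(20 × 0.019) + 20 = 400/0.38 + 20 ≈ 1072.6 mm ≈ 1.07 m.

1.07 m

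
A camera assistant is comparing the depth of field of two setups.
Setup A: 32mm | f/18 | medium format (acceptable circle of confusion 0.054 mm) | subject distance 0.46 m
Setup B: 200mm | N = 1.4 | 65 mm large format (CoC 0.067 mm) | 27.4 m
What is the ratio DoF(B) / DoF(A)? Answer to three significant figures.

Setup A: H = 32²/(18×0.054) + 32 ≈ 1085.5 mm; DoF = Df − Dn = 774.76 − 327.11 ≈ 447.65 mm.
Setup B: H = 200²/(1.4×0.067) + 200 ≈ 426639.2 mm; DoF = Df − Dn = 29266.8 − 25757.1 ≈ 3509.7 mm.
Ratio = 3509.7 / 447.65 ≈ 7.84.

7.84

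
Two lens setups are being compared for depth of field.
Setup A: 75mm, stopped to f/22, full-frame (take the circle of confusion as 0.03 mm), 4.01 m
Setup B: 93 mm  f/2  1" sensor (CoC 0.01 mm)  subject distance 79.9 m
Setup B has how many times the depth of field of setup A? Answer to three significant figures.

Setup A: H = 75²/(22×0.03) + 75 ≈ 8597.7 mm; DoF = Df − Dn = 7449.5 − 2743.4 ≈ 4706.1 mm.
Setup B: H = 93²/(2×0.01) + 93 ≈ 432543.0 mm; DoF = Df − Dn = 97982 − 67452 ≈ 30530 mm.
Ratio = 30530 / 4706.1 ≈ 6.49.

6.49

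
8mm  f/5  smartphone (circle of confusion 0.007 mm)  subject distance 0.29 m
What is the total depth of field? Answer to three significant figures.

91.6 mm

Hyperfocal distance H = f²/(N·c) + f = 8²/(5 × 0.007) + 8 = 64/0.035 + 8 ≈ 1836.6 mm ≈ 1.837 m.
Near limit Dn = s·(H − f)/(H + s − 2f) = 290 × (1836.6 − 8) / (1836.6 + 290 − 2 × 8) = 290 × 1828.6 / 2110.6 ≈ 251.252 mm.
Far limit Df = s·(H − f)/(H − s) = 290 × (1836.6 − 8) / (1836.6 − 290) = 290 × 1828.6 / 1546.6 ≈ 342.878 mm.
Depth of field = Df − Dn = 342.878 − 251.252 ≈ 91.626 mm.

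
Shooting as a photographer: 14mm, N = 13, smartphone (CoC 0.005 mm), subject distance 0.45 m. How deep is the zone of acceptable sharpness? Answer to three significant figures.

Hyperfocal distance H = f²/(N·c) + f = 14²/(13 × 0.005) + 14 = 196/0.065 + 14 ≈ 3029.4 mm ≈ 3.029 m.
Near limit Dn = s·(H − f)/(H + s − 2f) = 450 × (3029.4 − 14) / (3029.4 + 450 − 2 × 14) = 450 × 3015.4 / 3451.4 ≈ 393.15 mm.
Far limit Df = s·(H − f)/(H − s) = 450 × (3029.4 − 14) / (3029.4 − 450) = 450 × 3015.4 / 2579.4 ≈ 526.06 mm.
Depth of field = Df − Dn = 526.06 − 393.15 ≈ 132.91 mm.

133 mm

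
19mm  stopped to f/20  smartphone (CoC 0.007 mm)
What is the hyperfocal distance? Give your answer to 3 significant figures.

Hyperfocal distance H = f²/(N·c) + f = 19²/(20 × 0.007) + 19 = 361/0.14 + 19 ≈ 2597.6 mm ≈ 2.60 m.

2.60 m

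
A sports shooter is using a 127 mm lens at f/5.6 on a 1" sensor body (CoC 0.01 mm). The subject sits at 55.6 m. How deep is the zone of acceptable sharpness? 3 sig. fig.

22.2 m

Hyperfocal distance H = f²/(N·c) + f = 127²/(5.6 × 0.01) + 127 = 16129/0.056 + 127 ≈ 288144.9 mm ≈ 288.1 m.
Near limit Dn = s·(H − f)/(H + s − 2f) = 55600 × (288144.9 − 127) / (288144.9 + 55600 − 2 × 127) = 55600 × 288017.9 / 343490.9 ≈ 46621 mm.
Far limit Df = s·(H − f)/(H − s) = 55600 × (288144.9 − 127) / (288144.9 − 55600) = 55600 × 288017.9 / 232544.9 ≈ 68863 mm.
Depth of field = Df − Dn = 68863 − 46621 ≈ 22242 mm ≈ 22.2 m.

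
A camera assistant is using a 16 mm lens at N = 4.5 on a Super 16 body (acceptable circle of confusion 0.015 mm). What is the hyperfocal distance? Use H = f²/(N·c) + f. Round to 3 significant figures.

Hyperfocal distance H = f²/(N·c) + f = 16²/(4.5 × 0.015) + 16 = 256/0.0675 + 16 ≈ 3808.6 mm ≈ 3.81 m.

3.81 m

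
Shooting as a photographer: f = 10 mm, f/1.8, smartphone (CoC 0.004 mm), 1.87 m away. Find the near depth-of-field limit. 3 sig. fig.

1.65 m

Hyperfocal distance H = f²/(N·c) + f = 10²/(1.8 × 0.004) + 10 = 100/0.0072 + 10 ≈ 13898.9 mm ≈ 13.90 m.
Near limit Dn = s·(H − f)/(H + s − 2f) = 1870 × (13898.9 − 10) / (13898.9 + 1870 − 2 × 10) = 1870 × 13888.9 / 15748.9 ≈ 1649.1 mm ≈ 1.65 m.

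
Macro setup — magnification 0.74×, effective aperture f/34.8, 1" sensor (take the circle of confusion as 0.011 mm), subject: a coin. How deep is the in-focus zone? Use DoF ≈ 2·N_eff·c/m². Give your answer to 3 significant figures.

1.40 mm

At magnification m, DoF ≈ 2·N_eff·c/m² = 2 × 34.8 × 0.011 / 0.74² = 0.7656 / 0.5476 ≈ 1.4 mm.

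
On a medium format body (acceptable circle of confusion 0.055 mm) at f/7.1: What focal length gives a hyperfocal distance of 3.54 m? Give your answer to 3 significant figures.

37.0 mm

From H = f²/(N·c) + f, with f ≪ H: f ≈ √(H·N·c) = √(3540 × 7.1 × 0.055) = √1382.4 ≈ 37.18 mm.
Exact: f² + N·c·f − N·c·H = 0 ⇒ f = (−N·c + √((N·c)² + 4·N·c·H))/2 = (−0.3905 + √5529.6)/2 ≈ 36.985 mm ≈ 37.0 mm.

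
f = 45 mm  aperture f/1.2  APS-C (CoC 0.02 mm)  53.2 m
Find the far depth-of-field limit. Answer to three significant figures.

Hyperfocal distance H = f²/(N·c) + f = 45²/(1.2 × 0.02) + 45 = 2025/0.024 + 45 ≈ 84420.0 mm ≈ 84.42 m.
Far limit Df = s·(H − f)/(H − s) = 53200 × (84420.0 − 45) / (84420.0 − 53200) = 53200 × 84375.0 / 31220.0 ≈ 143778 mm ≈ 144 m.

144 m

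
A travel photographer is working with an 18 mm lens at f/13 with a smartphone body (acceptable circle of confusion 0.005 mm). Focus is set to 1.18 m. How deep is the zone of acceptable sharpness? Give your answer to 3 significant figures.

0.582 m

Hyperfocal distance H = f²/(N·c) + f = 18²/(13 × 0.005) + 18 = 324/0.065 + 18 ≈ 5002.6 mm ≈ 5.003 m.
Near limit Dn = s·(H − f)/(H + s − 2f) = 1180 × (5002.6 − 18) / (5002.6 + 1180 − 2 × 18) = 1180 × 4984.6 / 6146.6 ≈ 956.92 mm.
Far limit Df = s·(H − f)/(H − s) = 1180 × (5002.6 − 18) / (5002.6 − 1180) = 1180 × 4984.6 / 3822.6 ≈ 1538.70 mm.
Depth of field = Df − Dn = 1538.70 − 956.92 ≈ 581.78 mm ≈ 0.582 m.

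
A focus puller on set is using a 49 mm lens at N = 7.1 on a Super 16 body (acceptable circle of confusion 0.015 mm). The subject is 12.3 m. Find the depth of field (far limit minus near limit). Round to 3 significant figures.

19.0 m

Hyperfocal distance H = f²/(N·c) + f = 49²/(7.1 × 0.015) + 49 = 2401/0.1065 + 49 ≈ 22593.6 mm ≈ 22.59 m.
Near limit Dn = s·(H − f)/(H + s − 2f) = 12300 × (22593.6 − 49) / (22593.6 + 12300 − 2 × 49) = 12300 × 22544.6 / 34795.6 ≈ 7969 mm.
Far limit Df = s·(H − f)/(H − s) = 12300 × (22593.6 − 49) / (22593.6 − 12300) = 12300 × 22544.6 / 10293.6 ≈ 26939 mm.
Depth of field = Df − Dn = 26939 − 7969 ≈ 18970 mm ≈ 19.0 m.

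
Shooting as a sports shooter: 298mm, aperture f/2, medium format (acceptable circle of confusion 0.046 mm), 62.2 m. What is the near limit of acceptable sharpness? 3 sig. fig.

Hyperfocal distance H = f²/(N·c) + f = 298²/(2 × 0.046) + 298 = 88804/0.092 + 298 ≈ 965558.9 mm ≈ 965.6 m.
Near limit Dn = s·(H − f)/(H + s − 2f) = 62200 × (965558.9 − 298) / (965558.9 + 62200 − 2 × 298) = 62200 × 965260.9 / 1027162.9 ≈ 58452 mm ≈ 58.5 m.

58.5 m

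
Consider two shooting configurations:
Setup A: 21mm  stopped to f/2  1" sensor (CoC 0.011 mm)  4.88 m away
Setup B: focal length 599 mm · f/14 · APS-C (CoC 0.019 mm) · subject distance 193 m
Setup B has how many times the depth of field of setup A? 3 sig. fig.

Setup A: H = 21²/(2×0.011) + 21 ≈ 20066.5 mm; DoF = Df − Dn = 6441.4 − 3927.9 ≈ 2513.5 mm.
Setup B: H = 599²/(14×0.019) + 599 ≈ 1349474.9 mm; DoF = Df − Dn = 225109 − 168907 ≈ 56202 mm.
Ratio = 56202 / 2513.5 ≈ 22.4.

22.4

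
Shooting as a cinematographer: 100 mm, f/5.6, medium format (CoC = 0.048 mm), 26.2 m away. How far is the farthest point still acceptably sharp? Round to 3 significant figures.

Hyperfocal distance H = f²/(N·c) + f = 100²/(5.6 × 0.048) + 100 = 10000/0.2688 + 100 ≈ 37302.4 mm ≈ 37.30 m.
Far limit Df = s·(H − f)/(H − s) = 26200 × (37302.4 − 100) / (37302.4 − 26200) = 26200 × 37202.4 / 11102.4 ≈ 87792 mm ≈ 87.8 m.

87.8 m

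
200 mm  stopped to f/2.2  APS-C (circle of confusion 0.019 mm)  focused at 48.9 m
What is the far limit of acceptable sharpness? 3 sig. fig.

51.5 m

Hyperfocal distance H = f²/(N·c) + f = 200²/(2.2 × 0.019) + 200 = 40000/0.0418 + 200 ≈ 957137.8 mm ≈ 957.1 m.
Far limit Df = s·(H − f)/(H − s) = 48900 × (957137.8 − 200) / (957137.8 − 48900) = 48900 × 956937.8 / 908237.8 ≈ 51522 mm ≈ 51.5 m.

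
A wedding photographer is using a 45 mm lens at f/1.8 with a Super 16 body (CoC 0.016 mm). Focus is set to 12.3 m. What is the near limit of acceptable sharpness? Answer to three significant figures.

10.5 m

Hyperfocal distance H = f²/(N·c) + f = 45²/(1.8 × 0.016) + 45 = 2025/0.0288 + 45 ≈ 70357.5 mm ≈ 70.36 m.
Near limit Dn = s·(H − f)/(H + s − 2f) = 12300 × (70357.5 − 45) / (70357.5 + 12300 − 2 × 45) = 12300 × 70312.5 / 82567.5 ≈ 10474 mm ≈ 10.5 m.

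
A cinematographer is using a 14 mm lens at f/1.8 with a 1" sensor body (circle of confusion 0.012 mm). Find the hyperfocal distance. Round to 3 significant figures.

9.09 m

Hyperfocal distance H = f²/(N·c) + f = 14²/(1.8 × 0.012) + 14 = 196/0.0216 + 14 ≈ 9088.1 mm ≈ 9.09 m.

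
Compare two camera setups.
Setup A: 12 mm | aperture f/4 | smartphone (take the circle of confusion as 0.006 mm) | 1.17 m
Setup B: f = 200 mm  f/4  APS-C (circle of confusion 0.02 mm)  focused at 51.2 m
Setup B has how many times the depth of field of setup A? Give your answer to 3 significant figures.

Setup A: H = 12²/(4×0.006) + 12 ≈ 6012.0 mm; DoF = Df − Dn = 1449.81 − 980.72 ≈ 469.09 mm.
Setup B: H = 200²/(4×0.02) + 200 ≈ 500200.0 mm; DoF = Df − Dn = 57016 − 46461 ≈ 10555 mm.
Ratio = 10555 / 469.09 ≈ 22.5.

22.5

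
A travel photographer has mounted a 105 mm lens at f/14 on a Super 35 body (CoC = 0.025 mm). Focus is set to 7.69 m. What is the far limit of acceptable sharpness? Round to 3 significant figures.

10.1 m

Hyperfocal distance H = f²/(N·c) + f = 105²/(14 × 0.025) + 105 = 11025/0.35 + 105 ≈ 31605.0 mm ≈ 31.60 m.
Far limit Df = s·(H − f)/(H − s) = 7690 × (31605.0 − 105) / (31605.0 − 7690) = 7690 × 31500.0 / 23915.0 ≈ 10129 mm ≈ 10.1 m.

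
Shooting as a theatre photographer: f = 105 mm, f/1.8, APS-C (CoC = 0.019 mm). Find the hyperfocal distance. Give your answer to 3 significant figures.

322 m

Hyperfocal distance H = f²/(N·c) + f = 105²/(1.8 × 0.019) + 105 = 11025/0.0342 + 105 ≈ 322473.4 mm ≈ 322 m.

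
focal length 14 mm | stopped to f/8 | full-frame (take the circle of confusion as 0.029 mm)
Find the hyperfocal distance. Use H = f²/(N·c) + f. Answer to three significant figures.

Hyperfocal distance H = f²/(N·c) + f = 14²/(8 × 0.029) + 14 = 196/0.232 + 14 ≈ 858.8 mm ≈ 0.859 m.

0.859 m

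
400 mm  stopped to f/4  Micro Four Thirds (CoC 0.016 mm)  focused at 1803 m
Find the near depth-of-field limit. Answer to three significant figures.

1050 m

Hyperfocal distance H = f²/(N·c) + f = 400²/(4 × 0.016) + 400 = 160000/0.064 + 400 ≈ 2500400.0 mm ≈ 2500 m.
Near limit Dn = s·(H − f)/(H + s − 2f) = 1803000 × (2500400.0 − 400) / (2500400.0 + 1803000 − 2 × 400) = 1803000 × 2500000.0 / 4302600.0 ≈ 1047622 mm ≈ 1050 m.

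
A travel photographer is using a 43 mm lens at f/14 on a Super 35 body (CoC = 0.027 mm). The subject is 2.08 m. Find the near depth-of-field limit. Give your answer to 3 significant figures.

1.47 m

Hyperfocal distance H = f²/(N·c) + f = 43²/(14 × 0.027) + 43 = 1849/0.378 + 43 ≈ 4934.5 mm ≈ 4.935 m.
Near limit Dn = s·(H − f)/(H + s − 2f) = 2080 × (4934.5 − 43) / (4934.5 + 2080 − 2 × 43) = 2080 × 4891.5 / 6928.5 ≈ 1468.5 mm ≈ 1.47 m.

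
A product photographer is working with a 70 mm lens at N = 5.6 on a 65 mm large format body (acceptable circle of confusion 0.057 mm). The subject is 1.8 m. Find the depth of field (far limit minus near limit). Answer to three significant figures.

Hyperfocal distance H = f²/(N·c) + f = 70²/(5.6 × 0.057) + 70 = 4900/0.3192 + 70 ≈ 15420.9 mm ≈ 15.42 m.
Near limit Dn = s·(H − f)/(H + s − 2f) = 1800 × (15420.9 − 70) / (15420.9 + 1800 − 2 × 70) = 1800 × 15350.9 / 17080.9 ≈ 1617.69 mm.
Far limit Df = s·(H − f)/(H − s) = 1800 × (15420.9 − 70) / (15420.9 − 1800) = 1800 × 15350.9 / 13620.9 ≈ 2028.62 mm.
Depth of field = Df − Dn = 2028.62 − 1617.69 ≈ 410.93 mm.

411 mm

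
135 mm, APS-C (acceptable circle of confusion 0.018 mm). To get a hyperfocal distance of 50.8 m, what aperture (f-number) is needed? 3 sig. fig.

f/20

Rearrange H = f²/(N·c) + f for N: N = f² / ((H − f)·c).
N = 135² / ((50800 − 135) × 0.018) = 18225 / 912.0 ≈ 20.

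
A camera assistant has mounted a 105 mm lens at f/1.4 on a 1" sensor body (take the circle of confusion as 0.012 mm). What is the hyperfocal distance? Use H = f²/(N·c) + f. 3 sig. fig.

Hyperfocal distance H = f²/(N·c) + f = 105²/(1.4 × 0.012) + 105 = 11025/0.0168 + 105 ≈ 656355.0 mm ≈ 656 m.

656 m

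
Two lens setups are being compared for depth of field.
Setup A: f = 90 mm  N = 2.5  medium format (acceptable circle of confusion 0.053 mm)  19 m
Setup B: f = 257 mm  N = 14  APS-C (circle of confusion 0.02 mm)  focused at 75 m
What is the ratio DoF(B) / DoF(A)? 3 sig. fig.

4.06

Setup A: H = 90²/(2.5×0.053) + 90 ≈ 61222.1 mm; DoF = Df − Dn = 27510 − 14511 ≈ 12999 mm.
Setup B: H = 257²/(14×0.02) + 257 ≈ 236146.3 mm; DoF = Df − Dn = 109787 − 56954 ≈ 52833 mm.
Ratio = 52833 / 12999 ≈ 4.06.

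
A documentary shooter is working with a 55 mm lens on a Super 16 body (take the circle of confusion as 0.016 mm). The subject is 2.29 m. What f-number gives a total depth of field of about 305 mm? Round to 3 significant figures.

Write h = H − f = f²/(N·c). The thin-lens limits are Dn = s·h/(h + (s−f)) and Df = s·h/(h − (s−f)), so DoF = Df − Dn = 2·s·(s−f)·h / (h² − (s−f)²).
That is a quadratic in h: DoF·h² − 2·s·(s−f)·h − DoF·(s−f)² = 0 ⇒ h = (s−f)·(s + √(s² + DoF²)) / DoF = 2235 × (2290 + √(2290² + 305²)) / 305 = 2235 × (2290 + 2310.22) / 305 ≈ 33710 mm.
Then N = f²/(c·h) = 55² / (0.016 × 33710) = 3025 / 539.36 ≈ 5.61.

f/5.61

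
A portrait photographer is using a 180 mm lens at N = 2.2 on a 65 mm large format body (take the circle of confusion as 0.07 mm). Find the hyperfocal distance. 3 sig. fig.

211 m

Hyperfocal distance H = f²/(N·c) + f = 180²/(2.2 × 0.07) + 180 = 32400/0.154 + 180 ≈ 210569.6 mm ≈ 211 m.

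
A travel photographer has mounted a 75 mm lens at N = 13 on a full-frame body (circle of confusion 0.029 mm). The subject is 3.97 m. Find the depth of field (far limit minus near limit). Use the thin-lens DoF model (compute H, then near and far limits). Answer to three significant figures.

Hyperfocal distance H = f²/(N·c) + f = 75²/(13 × 0.029) + 75 = 5625/0.377 + 75 ≈ 14995.4 mm ≈ 15.00 m.
Near limit Dn = s·(H − f)/(H + s − 2f) = 3970 × (14995.4 − 75) / (14995.4 + 3970 − 2 × 75) = 3970 × 14920.4 / 18815.4 ≈ 3148.2 mm.
Far limit Df = s·(H − f)/(H − s) = 3970 × (14995.4 − 75) / (14995.4 − 3970) = 3970 × 14920.4 / 11025.4 ≈ 5372.5 mm.
Depth of field = Df − Dn = 5372.5 − 3148.2 ≈ 2224.3 mm ≈ 2.22 m.

2.22 m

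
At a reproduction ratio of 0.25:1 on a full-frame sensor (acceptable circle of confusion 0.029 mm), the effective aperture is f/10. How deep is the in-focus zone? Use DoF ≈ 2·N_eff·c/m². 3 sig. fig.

At magnification m, DoF ≈ 2·N_eff·c/m² = 2 × 10 × 0.029 / 0.25² = 0.58 / 0.0625 ≈ 9.28 mm.

9.28 mm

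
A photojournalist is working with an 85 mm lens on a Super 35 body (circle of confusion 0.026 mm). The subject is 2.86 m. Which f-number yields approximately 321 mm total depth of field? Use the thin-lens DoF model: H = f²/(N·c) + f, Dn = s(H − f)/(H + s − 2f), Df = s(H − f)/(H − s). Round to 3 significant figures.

Write h = H − f = f²/(N·c). The thin-lens limits are Dn = s·h/(h + (s−f)) and Df = s·h/(h − (s−f)), so DoF = Df − Dn = 2·s·(s−f)·h / (h² − (s−f)²).
That is a quadratic in h: DoF·h² − 2·s·(s−f)·h − DoF·(s−f)² = 0 ⇒ h = (s−f)·(s + √(s² + DoF²)) / DoF = 2775 × (2860 + √(2860² + 321²)) / 321 = 2775 × (2860 + 2877.96) / 321 ≈ 49604 mm.
Then N = f²/(c·h) = 85² / (0.026 × 49604) = 7225 / 1289.7 ≈ 5.60.

f/5.60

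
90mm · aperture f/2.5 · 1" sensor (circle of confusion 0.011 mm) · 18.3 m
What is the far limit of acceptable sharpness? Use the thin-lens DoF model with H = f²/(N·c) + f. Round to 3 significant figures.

19.5 m

Hyperfocal distance H = f²/(N·c) + f = 90²/(2.5 × 0.011) + 90 = 8100/0.0275 + 90 ≈ 294635.5 mm ≈ 294.6 m.
Far limit Df = s·(H − f)/(H − s) = 18300 × (294635.5 − 90) / (294635.5 − 18300) = 18300 × 294545.5 / 276335.5 ≈ 19506 mm ≈ 19.5 m.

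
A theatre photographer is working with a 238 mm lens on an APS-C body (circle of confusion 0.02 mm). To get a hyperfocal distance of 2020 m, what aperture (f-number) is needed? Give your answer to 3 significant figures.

Rearrange H = f²/(N·c) + f for N: N = f² / ((H − f)·c).
N = 238² / ((2020000 − 238) × 0.02) = 56644 / 40395 ≈ 1.40.

f/1.40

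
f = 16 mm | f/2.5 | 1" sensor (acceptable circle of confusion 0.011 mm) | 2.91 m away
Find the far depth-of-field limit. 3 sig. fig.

Hyperfocal distance H = f²/(N·c) + f = 16²/(2.5 × 0.011) + 16 = 256/0.0275 + 16 ≈ 9325.1 mm ≈ 9.325 m.
Far limit Df = s·(H − f)/(H − s) = 2910 × (9325.1 − 16) / (9325.1 − 2910) = 2910 × 9309.1 / 6415.1 ≈ 4222.8 mm ≈ 4.22 m.

4.22 m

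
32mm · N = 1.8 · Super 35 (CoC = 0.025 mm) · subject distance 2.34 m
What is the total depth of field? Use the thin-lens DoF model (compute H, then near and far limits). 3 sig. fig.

Hyperfocal distance H = f²/(N·c) + f = 32²/(1.8 × 0.025) + 32 = 1024/0.045 + 32 ≈ 22787.6 mm ≈ 22.79 m.
Near limit Dn = s·(H − f)/(H + s − 2f) = 2340 × (22787.6 − 32) / (22787.6 + 2340 − 2 × 32) = 2340 × 22755.6 / 25063.6 ≈ 2124.52 mm.
Far limit Df = s·(H − f)/(H − s) = 2340 × (22787.6 − 32) / (22787.6 − 2340) = 2340 × 22755.6 / 20447.6 ≈ 2604.13 mm.
Depth of field = Df − Dn = 2604.13 − 2124.52 ≈ 479.61 mm.

480 mm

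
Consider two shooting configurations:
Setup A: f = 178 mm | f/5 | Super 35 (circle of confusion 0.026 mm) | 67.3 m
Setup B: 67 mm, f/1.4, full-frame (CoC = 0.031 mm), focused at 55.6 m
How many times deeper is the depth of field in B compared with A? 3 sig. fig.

2.09

Setup A: H = 178²/(5×0.026) + 178 ≈ 243901.1 mm; DoF = Df − Dn = 92879 − 52768 ≈ 40111 mm.
Setup B: H = 67²/(1.4×0.031) + 67 ≈ 103500.2 mm; DoF = Df − Dn = 120060 − 36177 ≈ 83883 mm.
Ratio = 83883 / 40111 ≈ 2.09.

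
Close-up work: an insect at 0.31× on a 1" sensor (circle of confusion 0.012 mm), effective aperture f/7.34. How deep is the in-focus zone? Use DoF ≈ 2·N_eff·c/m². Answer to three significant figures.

1.83 mm

At magnification m, DoF ≈ 2·N_eff·c/m² = 2 × 7.34 × 0.012 / 0.31² = 0.1762 / 0.0961 ≈ 1.83 mm.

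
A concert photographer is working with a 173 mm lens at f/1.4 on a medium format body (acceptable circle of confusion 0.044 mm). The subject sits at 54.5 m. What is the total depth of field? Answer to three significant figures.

12.3 m

Hyperfocal distance H = f²/(N·c) + f = 173²/(1.4 × 0.044) + 173 = 29929/0.0616 + 173 ≈ 486033.4 mm ≈ 486.0 m.
Near limit Dn = s·(H − f)/(H + s − 2f) = 54500 × (486033.4 − 173) / (486033.4 + 54500 − 2 × 173) = 54500 × 485860.4 / 540187.4 ≈ 49019 mm.
Far limit Df = s·(H − f)/(H − s) = 54500 × (486033.4 − 173) / (486033.4 − 54500) = 54500 × 485860.4 / 431533.4 ≈ 61361 mm.
Depth of field = Df − Dn = 61361 − 49019 ≈ 12342 mm ≈ 12.3 m.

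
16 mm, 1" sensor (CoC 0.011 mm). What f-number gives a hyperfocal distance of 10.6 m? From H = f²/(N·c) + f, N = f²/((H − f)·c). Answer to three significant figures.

f/2.20

Rearrange H = f²/(N·c) + f for N: N = f² / ((H − f)·c).
N = 16² / ((10600 − 16) × 0.011) = 256 / 116.4 ≈ 2.20.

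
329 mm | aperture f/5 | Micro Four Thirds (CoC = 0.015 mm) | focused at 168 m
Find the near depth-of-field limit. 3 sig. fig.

Hyperfocal distance H = f²/(N·c) + f = 329²/(5 × 0.015) + 329 = 108241/0.075 + 329 ≈ 1443542.3 mm ≈ 1444 m.
Near limit Dn = s·(H − f)/(H + s − 2f) = 168000 × (1443542.3 − 329) / (1443542.3 + 168000 − 2 × 329) = 168000 × 1443213.3 / 1610884.3 ≈ 150514 mm ≈ 151 m.

151 m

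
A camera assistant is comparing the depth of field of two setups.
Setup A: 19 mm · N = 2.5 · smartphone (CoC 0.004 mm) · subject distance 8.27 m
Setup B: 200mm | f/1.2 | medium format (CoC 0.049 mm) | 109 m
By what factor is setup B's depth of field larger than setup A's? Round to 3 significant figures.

8.97

Setup A: H = 19²/(2.5×0.004) + 19 ≈ 36119.0 mm; DoF = Df − Dn = 10720.2 − 6731.5 ≈ 3988.7 mm.
Setup B: H = 200²/(1.2×0.049) + 200 ≈ 680472.1 mm; DoF = Df − Dn = 129752 − 93971 ≈ 35781 mm.
Ratio = 35781 / 3988.7 ≈ 8.97.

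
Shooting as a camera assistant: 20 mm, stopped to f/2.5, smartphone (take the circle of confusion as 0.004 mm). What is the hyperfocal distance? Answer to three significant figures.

40.0 m

Hyperfocal distance H = f²/(N·c) + f = 20²/(2.5 × 0.004) + 20 = 400/0.01 + 20 ≈ 40020.0 mm ≈ 40.0 m.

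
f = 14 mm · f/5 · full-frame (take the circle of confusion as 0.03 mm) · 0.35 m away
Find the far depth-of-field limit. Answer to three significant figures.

Hyperfocal distance H = f²/(N·c) + f = 14²/(5 × 0.03) + 14 = 196/0.15 + 14 ≈ 1320.7 mm ≈ 1.321 m.
Far limit Df = s·(H − f)/(H − s) = 350 × (1320.7 − 14) / (1320.7 − 350) = 350 × 1306.7 / 970.7 ≈ 471.15 mm.

471 mm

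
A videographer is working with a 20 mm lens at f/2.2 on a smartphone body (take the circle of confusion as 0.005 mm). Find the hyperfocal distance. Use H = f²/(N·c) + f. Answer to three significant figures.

36.4 m

Hyperfocal distance H = f²/(N·c) + f = 20²/(2.2 × 0.005) + 20 = 400/0.011 + 20 ≈ 36383.6 mm ≈ 36.4 m.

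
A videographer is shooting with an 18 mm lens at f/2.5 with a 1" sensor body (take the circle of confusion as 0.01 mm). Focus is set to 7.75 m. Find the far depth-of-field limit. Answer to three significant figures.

19.2 m

Hyperfocal distance H = f²/(N·c) + f = 18²/(2.5 × 0.01) + 18 = 324/0.025 + 18 ≈ 12978.0 mm ≈ 12.98 m.
Far limit Df = s·(H − f)/(H − s) = 7750 × (12978.0 − 18) / (12978.0 − 7750) = 7750 × 12960.0 / 5228.0 ≈ 19212 mm ≈ 19.2 m.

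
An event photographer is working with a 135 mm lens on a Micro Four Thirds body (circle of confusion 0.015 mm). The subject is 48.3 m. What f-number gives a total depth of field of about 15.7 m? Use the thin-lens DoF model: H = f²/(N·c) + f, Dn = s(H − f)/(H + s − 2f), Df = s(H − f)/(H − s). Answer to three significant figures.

Write h = H − f = f²/(N·c). The thin-lens limits are Dn = s·h/(h + (s−f)) and Df = s·h/(h − (s−f)), so DoF = Df − Dn = 2·s·(s−f)·h / (h² − (s−f)²).
That is a quadratic in h: DoF·h² − 2·s·(s−f)·h − DoF·(s−f)² = 0 ⇒ h = (s−f)·(s + √(s² + DoF²)) / DoF = 48165 × (48300 + √(48300² + 15700²)) / 15700 = 48165 × (48300 + 50787.6) / 15700 ≈ 303984 mm.
Then N = f²/(c·h) = 135² / (0.015 × 303984) = 18225 / 4559.8 ≈ 4.

f/4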